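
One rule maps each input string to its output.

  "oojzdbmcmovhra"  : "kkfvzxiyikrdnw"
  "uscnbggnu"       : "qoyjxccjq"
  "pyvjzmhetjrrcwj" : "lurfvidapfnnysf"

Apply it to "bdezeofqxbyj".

What's happening: shift every letter 4 places backward in the alphabet (wrapping around).
Applying that to "bdezeofqxbyj" gives "xzavakbmtxuf".

xzavakbmtxuf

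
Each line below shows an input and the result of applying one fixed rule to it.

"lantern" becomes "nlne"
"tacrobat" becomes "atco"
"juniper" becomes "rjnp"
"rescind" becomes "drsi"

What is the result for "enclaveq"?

eeca

The pattern: keep every other character starting from the first (positions 1st, 3rd, 5th, ...), then move the last character to the front.
So "enclaveq" becomes "eeca".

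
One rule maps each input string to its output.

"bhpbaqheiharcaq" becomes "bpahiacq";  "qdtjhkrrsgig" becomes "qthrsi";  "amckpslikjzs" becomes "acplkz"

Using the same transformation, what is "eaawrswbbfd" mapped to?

earwbd

The transformation: keep every other character starting from the first (positions 1st, 3rd, 5th, ...).
So "eaawrswbbfd" becomes "earwbd".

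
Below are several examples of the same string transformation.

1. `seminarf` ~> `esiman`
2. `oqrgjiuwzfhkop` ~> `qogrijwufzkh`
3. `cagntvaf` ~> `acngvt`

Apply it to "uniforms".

In each case the input is transformed by: delete the last 2 characters, then swap each adjacent pair of characters (1↔2, 3↔4, ...).
Starting from "uniforms": after the first operation, "unifor"; after the second, "nufiro".

nufiro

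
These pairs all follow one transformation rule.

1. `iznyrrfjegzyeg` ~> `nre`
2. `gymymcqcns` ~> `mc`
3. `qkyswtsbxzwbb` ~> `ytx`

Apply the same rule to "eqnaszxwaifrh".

nza

The pattern: keep one character in every 3, starting at position 3 (positions 3rd, 6th, 9th, ...), then delete the last character.
On "eqnaszxwaifrh" that produces "nza".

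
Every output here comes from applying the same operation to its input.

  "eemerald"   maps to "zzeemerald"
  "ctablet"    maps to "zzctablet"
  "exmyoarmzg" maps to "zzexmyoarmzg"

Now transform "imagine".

The rule is to prepend "zz".
Doing the same to "imagine": "zzimagine".

zzimagine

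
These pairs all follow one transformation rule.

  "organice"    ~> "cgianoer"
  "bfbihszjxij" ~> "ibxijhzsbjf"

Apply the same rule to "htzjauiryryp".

The pattern: take characters alternately from the front and the back (1st, last, 2nd, 2nd-last, ...), then move the first 3 characters to the end (rotate left by 3).
For "htzjauiryryp" the result is "yzrjyaruihpt".

yzrjyaruihpt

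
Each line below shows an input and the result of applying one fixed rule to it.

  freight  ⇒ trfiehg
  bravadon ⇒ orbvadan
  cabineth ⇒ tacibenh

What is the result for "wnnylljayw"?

The rule is to swap each adjacent pair of characters (1↔2, 3↔4, ...), then move the last character to the front.
On "wnnylljayw": the first step gives "nwynllajwy", and the second then gives "ynwynllajw".

ynwynllajw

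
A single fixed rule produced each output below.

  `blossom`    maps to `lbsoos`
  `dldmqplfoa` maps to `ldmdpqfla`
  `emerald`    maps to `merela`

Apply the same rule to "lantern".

altnre

The transformation: swap each adjacent pair of characters (1↔2, 3↔4, ...), then delete the last character.
Starting from "lantern": after the first operation, "altnren"; after the second, "altnre".
(Check on "emerald": → "merelad" → "merela" ✓)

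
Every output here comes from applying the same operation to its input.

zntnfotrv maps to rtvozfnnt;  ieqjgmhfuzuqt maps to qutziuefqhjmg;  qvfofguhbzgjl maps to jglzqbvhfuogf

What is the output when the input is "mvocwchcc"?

The transformation: move the last 2 characters to the front (rotate right by 2), then take characters alternately from the front and the back (1st, last, 2nd, 2nd-last, ...).
On "mvocwchcc" that produces "chccmwvco".
(Check on "qvfofguhbzgjl": → "jlqvfofguhbzg" → "jglzqbvhfuogf" ✓)

chccmwvco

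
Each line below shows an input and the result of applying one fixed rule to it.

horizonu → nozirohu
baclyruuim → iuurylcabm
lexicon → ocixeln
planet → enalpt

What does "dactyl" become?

ytcadl

The pattern: move the last character to the front, then reverse the string.
Working it through for "dactyl": intermediate "ldacty", final "ytcadl".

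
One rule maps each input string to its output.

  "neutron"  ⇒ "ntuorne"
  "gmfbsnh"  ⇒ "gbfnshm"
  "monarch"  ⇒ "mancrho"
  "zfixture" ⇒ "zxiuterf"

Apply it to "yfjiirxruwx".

Each output is the input with this applied: swap each adjacent pair of characters (1↔2, 3↔4, ...), then move the first character to the end.
"yfjiirxruwx" → "fyijrirxwux" → "yijrirxwuxf".

yijrirxwuxf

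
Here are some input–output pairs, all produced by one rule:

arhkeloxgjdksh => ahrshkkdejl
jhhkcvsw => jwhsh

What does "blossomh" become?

bhlmo

What's happening: take characters alternately from the front and the back (1st, last, 2nd, 2nd-last, ...), then delete the last 3 characters.
Working it through for "blossomh": intermediate "bhlmooss", final "bhlmo".
(Check on "arhkeloxgjdksh": → "ahrshkkdejlgox" → "ahrshkkdejl" ✓)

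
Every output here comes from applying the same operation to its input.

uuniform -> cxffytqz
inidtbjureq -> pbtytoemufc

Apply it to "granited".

The transformation: shift every letter 11 places forward in the alphabet (wrapping around), then move the last 2 characters to the front (rotate right by 2).
So "granited" becomes "porclyte".

porclyte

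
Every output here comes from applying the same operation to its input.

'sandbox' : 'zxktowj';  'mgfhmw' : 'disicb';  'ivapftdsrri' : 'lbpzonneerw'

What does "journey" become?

njaufkq

Rule — shift every letter 4 places backward in the alphabet (wrapping around), then move the first 3 characters to the end (rotate left by 3).
For "journey" the result is "njaufkq".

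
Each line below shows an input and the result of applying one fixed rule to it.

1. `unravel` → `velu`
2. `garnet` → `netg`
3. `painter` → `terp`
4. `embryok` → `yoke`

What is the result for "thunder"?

dert

What's happening: move the first character to the end, then keep only the last 4 characters.
For "thunder", step one produces "hundert"; step two turns that into "dert".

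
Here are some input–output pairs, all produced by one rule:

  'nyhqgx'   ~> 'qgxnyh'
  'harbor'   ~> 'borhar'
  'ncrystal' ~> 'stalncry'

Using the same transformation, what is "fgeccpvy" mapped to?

cpvyfgec

Each output is the input with this applied: swap the front and back halves of the string.
For "fgeccpvy" the result is "cpvyfgec".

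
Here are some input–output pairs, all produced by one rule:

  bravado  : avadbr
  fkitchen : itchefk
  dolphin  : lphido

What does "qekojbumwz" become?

The pattern: delete the last character, then move the first 2 characters to the end (rotate left by 2).
Applying both steps to "qekojbumwz": "qekojbumw", then "kojbumwqe".

kojbumwqe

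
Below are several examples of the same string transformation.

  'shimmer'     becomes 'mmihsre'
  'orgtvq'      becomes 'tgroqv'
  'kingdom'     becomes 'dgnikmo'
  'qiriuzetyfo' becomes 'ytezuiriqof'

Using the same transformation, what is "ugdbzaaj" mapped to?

azbdguja

The pattern: reverse the string, then move the first 2 characters to the end (rotate left by 2).
For "ugdbzaaj" the result is "azbdguja".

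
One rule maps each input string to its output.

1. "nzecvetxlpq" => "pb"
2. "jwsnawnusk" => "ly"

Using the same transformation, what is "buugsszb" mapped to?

The transformation: shift every letter 2 places forward in the alphabet (wrapping around), then keep only the first 2 characters.
Applying both steps to "buugsszb": "dwwiuubd", then "dw".

dw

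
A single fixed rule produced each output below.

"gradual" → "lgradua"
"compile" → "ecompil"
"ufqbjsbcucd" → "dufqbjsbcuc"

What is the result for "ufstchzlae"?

The rule is to move the last character to the front.
Applying that to "ufstchzlae" gives "eufstchzla".

eufstchzla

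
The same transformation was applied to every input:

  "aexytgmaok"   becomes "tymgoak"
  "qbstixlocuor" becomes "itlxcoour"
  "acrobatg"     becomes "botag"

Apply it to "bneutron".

tuorn

The transformation: delete the first 3 characters, then swap each adjacent pair of characters (1↔2, 3↔4, ...).
For "bneutron", step one produces "utron"; step two turns that into "tuorn".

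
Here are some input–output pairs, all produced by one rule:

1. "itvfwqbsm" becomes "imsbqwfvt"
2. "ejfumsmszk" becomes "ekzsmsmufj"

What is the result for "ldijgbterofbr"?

lrbforetbgjid

In each case the input is transformed by: reverse the string, then move the last character to the front.
Doing the same to "ldijgbterofbr": "lrbforetbgjid".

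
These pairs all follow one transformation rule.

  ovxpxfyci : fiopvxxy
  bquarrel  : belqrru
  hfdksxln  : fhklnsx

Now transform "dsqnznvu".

nnqsuvz

The transformation: sort the characters into alphabetical order, then delete the first character.
"dsqnznvu" → "dnnqsuvz" → "nnqsuvz".
(Check on "hfdksxln": → "dfhklnsx" → "fhklnsx" ✓)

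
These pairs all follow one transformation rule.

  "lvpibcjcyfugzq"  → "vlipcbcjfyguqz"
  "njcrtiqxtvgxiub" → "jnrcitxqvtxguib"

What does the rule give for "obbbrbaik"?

bobbbriak

Looking at the pairs, the operation is to swap each adjacent pair of characters (1↔2, 3↔4, ...).
Doing the same to "obbbrbaik": "bobbbriak".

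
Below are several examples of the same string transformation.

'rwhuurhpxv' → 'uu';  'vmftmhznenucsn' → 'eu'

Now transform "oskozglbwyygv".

oo

Each output is the input with this applied: keep only the vowels.
For "oskozglbwyygv" the result is "oo".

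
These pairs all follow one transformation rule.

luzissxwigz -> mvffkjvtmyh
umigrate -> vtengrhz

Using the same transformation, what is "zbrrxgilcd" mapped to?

eektvypqmo

The pattern: shift every letter 13 places forward in the alphabet (wrapping around) — i.e. ROT13, then move the first 2 characters to the end (rotate left by 2).
For "zbrrxgilcd", step one produces "moeektvypq"; step two turns that into "eektvypqmo".
(Check on "umigrate": → "hzvtengr" → "vtengrhz" ✓)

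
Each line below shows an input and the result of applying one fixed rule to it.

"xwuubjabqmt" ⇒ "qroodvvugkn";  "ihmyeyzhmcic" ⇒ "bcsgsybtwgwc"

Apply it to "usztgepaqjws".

montyaujdkmq

Rule — shift every letter 6 places backward in the alphabet (wrapping around), then swap each adjacent pair of characters (1↔2, 3↔4, ...).
So "usztgepaqjws" becomes "montyaujdkmq".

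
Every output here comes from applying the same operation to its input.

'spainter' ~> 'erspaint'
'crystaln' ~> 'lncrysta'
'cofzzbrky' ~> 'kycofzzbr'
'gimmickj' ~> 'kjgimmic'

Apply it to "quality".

The pattern: move the last 2 characters to the front (rotate right by 2).
Doing the same to "quality": "tyquali".

tyquali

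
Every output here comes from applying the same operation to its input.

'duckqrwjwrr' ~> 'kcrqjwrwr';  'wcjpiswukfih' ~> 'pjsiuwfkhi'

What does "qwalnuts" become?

Rule — delete the first 2 characters, then swap each adjacent pair of characters (1↔2, 3↔4, ...).
Starting from "qwalnuts": after the first operation, "alnuts"; after the second, "launst".
(Check on "duckqrwjwrr": → "ckqrwjwrr" → "kcrqjwrwr" ✓)

launst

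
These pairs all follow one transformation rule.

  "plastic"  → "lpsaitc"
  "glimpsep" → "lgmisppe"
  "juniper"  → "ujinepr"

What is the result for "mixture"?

In each case the input is transformed by: swap each adjacent pair of characters (1↔2, 3↔4, ...).
So "mixture" becomes "imtxrue".

imtxrue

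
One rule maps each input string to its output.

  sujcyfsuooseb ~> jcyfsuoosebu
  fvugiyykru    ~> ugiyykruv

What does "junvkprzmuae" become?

nvkprzmuaeu

The rule is to delete the first character, then move the first character to the end.
Starting from "junvkprzmuae": after the first operation, "unvkprzmuae"; after the second, "nvkprzmuaeu".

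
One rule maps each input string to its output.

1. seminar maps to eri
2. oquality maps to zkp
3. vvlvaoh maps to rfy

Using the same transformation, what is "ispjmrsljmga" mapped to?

dxr

The pattern: shift every letter 9 places backward in the alphabet (wrapping around), then keep only the last 3 characters.
Starting from "ispjmrsljmga": after the first operation, "zjgadijcadxr"; after the second, "dxr".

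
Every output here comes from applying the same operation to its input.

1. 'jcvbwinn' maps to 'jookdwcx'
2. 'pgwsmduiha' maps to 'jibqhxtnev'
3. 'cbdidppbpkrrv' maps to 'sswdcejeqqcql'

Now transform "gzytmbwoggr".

hhshazuncxp

What's happening: shift every letter 1 place forward in the alphabet (wrapping around), then move the last 3 characters to the front (rotate right by 3).
Applying that to "gzytmbwoggr" gives "hhshazuncxp".
(Check on "cbdidppbpkrrv": → "dcejeqqcqlssw" → "sswdcejeqqcql" ✓)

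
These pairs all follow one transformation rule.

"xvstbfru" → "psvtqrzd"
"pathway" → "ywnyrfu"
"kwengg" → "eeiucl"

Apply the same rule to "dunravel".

Looking at the pairs, the operation is to shift every letter 2 places backward in the alphabet (wrapping around), then move the last 2 characters to the front (rotate right by 2).
Working it through for "dunravel": intermediate "bslpytcj", final "cjbslpyt".

cjbslpyt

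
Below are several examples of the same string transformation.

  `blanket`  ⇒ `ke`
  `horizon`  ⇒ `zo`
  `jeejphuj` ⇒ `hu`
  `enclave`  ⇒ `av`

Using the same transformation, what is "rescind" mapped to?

in

The pattern: move the last character to the front, then keep only the last 2 characters.
Doing the same to "rescind": "in".
(Check on "blanket": → "tblanke" → "ke" ✓)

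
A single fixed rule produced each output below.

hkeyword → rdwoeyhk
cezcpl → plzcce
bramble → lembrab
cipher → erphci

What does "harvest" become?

stvearh

In each case the input is transformed by: reverse the string, then swap each adjacent pair of characters (1↔2, 3↔4, ...).
Starting from "harvest": after the first operation, "tsevrah"; after the second, "stvearh".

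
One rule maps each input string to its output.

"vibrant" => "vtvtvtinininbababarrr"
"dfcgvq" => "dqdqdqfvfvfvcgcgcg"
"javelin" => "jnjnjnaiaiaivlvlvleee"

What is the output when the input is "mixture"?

mememeiririrxuxuxuttt

The pattern: repeat every character 3 times, then take characters alternately from the front and the back (1st, last, 2nd, 2nd-last, ...).
Applying that to "mixture" gives "mememeiririrxuxuxuttt".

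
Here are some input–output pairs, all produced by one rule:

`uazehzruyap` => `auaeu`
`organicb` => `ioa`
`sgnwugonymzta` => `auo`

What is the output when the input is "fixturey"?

eiu

The transformation: move the last 3 characters to the front (rotate right by 3), then keep only the vowels.
Working it through for "fixturey": intermediate "reyfixtu", final "eiu".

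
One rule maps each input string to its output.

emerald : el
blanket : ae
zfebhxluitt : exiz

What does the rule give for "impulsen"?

In each case the input is transformed by: move the first character to the end, then keep one character in every 3, starting at position 2 (positions 2nd, 5th, 8th, ...).
Applying both steps to "impulsen": "mpulseni", then "psi".

psi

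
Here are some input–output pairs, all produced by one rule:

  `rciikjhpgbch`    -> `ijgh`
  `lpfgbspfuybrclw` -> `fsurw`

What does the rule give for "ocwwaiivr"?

wir

The transformation: keep one character in every 3, starting at position 3 (positions 3rd, 6th, 9th, ...).
On "ocwwaiivr" that produces "wir".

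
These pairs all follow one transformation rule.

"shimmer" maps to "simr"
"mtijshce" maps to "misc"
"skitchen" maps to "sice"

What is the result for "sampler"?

In each case the input is transformed by: keep every other character starting from the first (positions 1st, 3rd, 5th, ...).
Doing the same to "sampler": "smlr".

smlr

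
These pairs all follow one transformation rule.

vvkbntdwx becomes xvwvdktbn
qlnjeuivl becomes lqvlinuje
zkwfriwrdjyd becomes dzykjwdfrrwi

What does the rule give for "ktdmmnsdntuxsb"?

bkstxdumtmnnds

The transformation: reverse the string, then take characters alternately from the front and the back (1st, last, 2nd, 2nd-last, ...).
"ktdmmnsdntuxsb" → "bkstxdumtmnnds".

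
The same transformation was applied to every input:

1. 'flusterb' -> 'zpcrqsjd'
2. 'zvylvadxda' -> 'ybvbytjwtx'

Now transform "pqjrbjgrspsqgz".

Rule — reverse the string, then shift every letter 2 places backward in the alphabet (wrapping around).
Working it through for "pqjrbjgrspsqgz": intermediate "zgqspsrgjbrjqp", final "xeoqnqpehzphon".

xeoqnqpehzphon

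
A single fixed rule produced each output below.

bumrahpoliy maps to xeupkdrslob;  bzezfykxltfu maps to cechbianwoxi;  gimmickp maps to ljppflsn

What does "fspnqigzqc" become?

viqsltcjft

In each case the input is transformed by: swap each adjacent pair of characters (1↔2, 3↔4, ...), then shift every letter 3 places forward in the alphabet (wrapping around).
So "fspnqigzqc" becomes "viqsltcjft".
(Check on "gimmickp": → "igmmcipk" → "ljppflsn" ✓)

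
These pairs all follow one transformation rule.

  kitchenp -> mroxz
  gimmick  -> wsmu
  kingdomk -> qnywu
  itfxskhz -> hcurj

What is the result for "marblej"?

Looking at the pairs, the operation is to delete the first 3 characters, then shift every letter 10 places forward in the alphabet (wrapping around).
Applying that to "marblej" gives "lvot".

lvot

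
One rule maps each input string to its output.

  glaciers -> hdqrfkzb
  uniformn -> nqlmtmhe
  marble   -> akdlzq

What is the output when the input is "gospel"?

The transformation: swap the front and back halves of the string, then shift every letter 1 place backward in the alphabet (wrapping around).
Starting from "gospel": after the first operation, "pelgos"; after the second, "odkfnr".

odkfnr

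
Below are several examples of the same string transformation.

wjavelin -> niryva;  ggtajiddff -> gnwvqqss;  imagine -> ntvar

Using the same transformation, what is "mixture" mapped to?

kgher

In each case the input is transformed by: delete the first 2 characters, then shift every letter 13 places forward in the alphabet (wrapping around) — i.e. ROT13.
On "mixture" that produces "kgher".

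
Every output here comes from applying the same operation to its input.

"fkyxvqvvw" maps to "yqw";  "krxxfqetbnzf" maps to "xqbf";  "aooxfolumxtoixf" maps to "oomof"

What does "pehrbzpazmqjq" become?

hzzj

The pattern: keep one character in every 3, starting at position 3 (positions 3rd, 6th, 9th, ...).
Doing the same to "pehrbzpazmqjq": "hzzj".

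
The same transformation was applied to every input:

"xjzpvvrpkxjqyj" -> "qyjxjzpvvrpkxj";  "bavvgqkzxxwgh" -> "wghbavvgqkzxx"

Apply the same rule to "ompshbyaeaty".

atyompshbyae

Each output is the input with this applied: move the last 3 characters to the front (rotate right by 3).
Doing the same to "ompshbyaeaty": "atyompshbyae".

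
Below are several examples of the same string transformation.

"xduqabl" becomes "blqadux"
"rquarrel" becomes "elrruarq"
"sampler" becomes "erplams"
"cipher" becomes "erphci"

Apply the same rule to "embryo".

yobrem

Rule — reverse the string, then swap each adjacent pair of characters (1↔2, 3↔4, ...).
Applying both steps to "embryo": "oyrbme", then "yobrem".
(Check on "cipher": → "rehpic" → "erphci" ✓)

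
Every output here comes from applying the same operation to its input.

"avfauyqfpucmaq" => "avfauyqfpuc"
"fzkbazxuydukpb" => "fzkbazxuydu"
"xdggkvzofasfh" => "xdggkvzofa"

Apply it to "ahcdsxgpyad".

The transformation: delete the last 3 characters.
For "ahcdsxgpyad" the result is "ahcdsxgp".

ahcdsxgp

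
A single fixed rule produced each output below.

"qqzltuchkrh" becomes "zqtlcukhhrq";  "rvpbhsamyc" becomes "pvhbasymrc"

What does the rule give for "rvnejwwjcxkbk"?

nvjewwcjkxkbr

In each case the input is transformed by: move the first character to the end, then swap each adjacent pair of characters (1↔2, 3↔4, ...).
Starting from "rvnejwwjcxkbk": after the first operation, "vnejwwjcxkbkr"; after the second, "nvjewwcjkxkbr".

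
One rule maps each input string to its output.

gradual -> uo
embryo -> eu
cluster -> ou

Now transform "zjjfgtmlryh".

iou

What's happening: shift every letter 3 places forward in the alphabet (wrapping around), then keep only the vowels.
For "zjjfgtmlryh", step one produces "cmmijwpoubk"; step two turns that into "iou".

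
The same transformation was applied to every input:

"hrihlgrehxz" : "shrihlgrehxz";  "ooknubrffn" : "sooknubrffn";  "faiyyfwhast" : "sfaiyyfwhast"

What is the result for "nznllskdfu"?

In each case the input is transformed by: prepend "s".
For "nznllskdfu" the result is "snznllskdfu".

snznllskdfu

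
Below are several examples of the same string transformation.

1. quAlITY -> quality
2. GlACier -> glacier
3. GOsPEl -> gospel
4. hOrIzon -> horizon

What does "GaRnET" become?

Rule — convert every letter to lowercase.
For "GaRnET" the result is "garnet".

garnet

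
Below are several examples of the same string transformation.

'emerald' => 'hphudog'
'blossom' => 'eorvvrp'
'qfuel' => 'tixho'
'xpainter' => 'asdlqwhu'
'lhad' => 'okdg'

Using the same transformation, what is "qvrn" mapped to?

Each output is the input with this applied: shift every letter 3 places forward in the alphabet (wrapping around).
"qvrn" → "tyuq".

tyuq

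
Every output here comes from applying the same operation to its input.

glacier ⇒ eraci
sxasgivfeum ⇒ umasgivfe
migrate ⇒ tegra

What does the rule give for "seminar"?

armin

What's happening: delete the first 2 characters, then move the last 2 characters to the front (rotate right by 2).
For "seminar" the result is "armin".
(Check on "glacier": → "acier" → "eraci" ✓)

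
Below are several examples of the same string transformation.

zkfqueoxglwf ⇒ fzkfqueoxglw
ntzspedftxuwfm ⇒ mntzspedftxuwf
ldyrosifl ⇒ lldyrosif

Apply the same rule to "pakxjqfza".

Looking at the pairs, the operation is to move the last character to the front.
On "pakxjqfza" that produces "apakxjqfz".

apakxjqfz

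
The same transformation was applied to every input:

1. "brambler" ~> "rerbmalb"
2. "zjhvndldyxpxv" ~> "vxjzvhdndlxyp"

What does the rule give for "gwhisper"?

rewgihps

In each case the input is transformed by: move the last 2 characters to the front (rotate right by 2), then swap each adjacent pair of characters (1↔2, 3↔4, ...).
"gwhisper" → "ergwhisp" → "rewgihps".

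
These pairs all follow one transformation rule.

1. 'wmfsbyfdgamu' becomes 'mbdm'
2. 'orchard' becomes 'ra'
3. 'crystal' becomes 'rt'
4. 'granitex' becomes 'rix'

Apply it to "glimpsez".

The pattern: keep one character in every 3, starting at position 2 (positions 2nd, 5th, 8th, ...).
So "glimpsez" becomes "lpz".

lpz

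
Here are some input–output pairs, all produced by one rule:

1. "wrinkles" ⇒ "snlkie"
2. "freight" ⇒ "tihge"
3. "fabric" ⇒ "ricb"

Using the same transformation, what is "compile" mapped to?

pmlie

Each output is the input with this applied: delete the first 2 characters, then sort the characters into reverse alphabetical order.
"compile" → "pmlie".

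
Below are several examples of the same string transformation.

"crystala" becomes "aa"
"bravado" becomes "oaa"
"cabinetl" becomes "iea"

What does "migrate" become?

iea

In each case the input is transformed by: sort the characters into reverse alphabetical order, then keep only the vowels.
For "migrate", step one produces "trmigea"; step two turns that into "iea".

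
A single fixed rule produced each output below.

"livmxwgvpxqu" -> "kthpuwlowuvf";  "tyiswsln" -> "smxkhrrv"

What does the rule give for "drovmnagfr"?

cqqenfuzlm

In each case the input is transformed by: shift every letter 1 place backward in the alphabet (wrapping around), then take characters alternately from the front and the back (1st, last, 2nd, 2nd-last, ...).
For "drovmnagfr", step one produces "cqnulmzfeq"; step two turns that into "cqqenfuzlm".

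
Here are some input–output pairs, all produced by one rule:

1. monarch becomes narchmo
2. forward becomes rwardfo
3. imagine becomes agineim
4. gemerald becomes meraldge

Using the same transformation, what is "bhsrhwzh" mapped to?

Rule — move the first 2 characters to the end (rotate left by 2).
For "bhsrhwzh" the result is "srhwzhbh".

srhwzhbh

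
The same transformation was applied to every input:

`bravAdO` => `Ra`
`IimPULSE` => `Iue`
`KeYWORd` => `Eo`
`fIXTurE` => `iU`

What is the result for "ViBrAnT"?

Ia

Rule — keep one character in every 3, starting at position 2 (positions 2nd, 5th, 8th, ...), then flip the case of every letter.
So "ViBrAnT" becomes "Ia".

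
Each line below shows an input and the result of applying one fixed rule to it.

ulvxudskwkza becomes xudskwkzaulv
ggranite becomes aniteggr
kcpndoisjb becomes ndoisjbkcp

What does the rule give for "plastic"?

sticpla

What's happening: move the first 3 characters to the end (rotate left by 3).
Doing the same to "plastic": "sticpla".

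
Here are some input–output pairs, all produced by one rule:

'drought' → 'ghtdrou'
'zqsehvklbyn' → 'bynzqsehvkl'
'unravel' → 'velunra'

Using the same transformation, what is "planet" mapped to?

Looking at the pairs, the operation is to move the last 3 characters to the front (rotate right by 3).
On "planet" that produces "netpla".

netpla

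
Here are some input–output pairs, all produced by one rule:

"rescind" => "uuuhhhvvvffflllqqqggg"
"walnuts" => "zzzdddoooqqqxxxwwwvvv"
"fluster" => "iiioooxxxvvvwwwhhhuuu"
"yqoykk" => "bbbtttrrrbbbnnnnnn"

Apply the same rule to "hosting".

Looking at the pairs, the operation is to shift every letter 3 places forward in the alphabet (wrapping around), then repeat every character 3 times.
"hosting" → "krvwlqj" → "kkkrrrvvvwwwlllqqqjjj".

kkkrrrvvvwwwlllqqqjjj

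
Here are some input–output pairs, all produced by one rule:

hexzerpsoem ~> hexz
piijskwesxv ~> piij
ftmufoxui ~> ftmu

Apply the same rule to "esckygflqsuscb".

The transformation: keep only the first 4 characters.
Doing the same to "esckygflqsuscb": "esck".

esck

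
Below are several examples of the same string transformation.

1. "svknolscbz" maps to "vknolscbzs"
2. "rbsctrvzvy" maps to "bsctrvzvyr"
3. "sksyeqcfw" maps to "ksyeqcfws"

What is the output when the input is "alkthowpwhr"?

What's happening: move the first character to the end.
Applying that to "alkthowpwhr" gives "lkthowpwhra".

lkthowpwhra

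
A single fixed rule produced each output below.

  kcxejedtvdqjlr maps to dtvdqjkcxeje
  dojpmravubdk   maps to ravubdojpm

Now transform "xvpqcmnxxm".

The transformation: delete the last 2 characters, then swap the front and back halves of the string.
Applying that to "xvpqcmnxxm" gives "cmnxxvpq".

cmnxxvpq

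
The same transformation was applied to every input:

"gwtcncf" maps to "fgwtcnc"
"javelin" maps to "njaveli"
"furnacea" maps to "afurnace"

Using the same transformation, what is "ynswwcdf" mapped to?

fynswwcd

In each case the input is transformed by: move the last character to the front.
For "ynswwcdf" the result is "fynswwcd".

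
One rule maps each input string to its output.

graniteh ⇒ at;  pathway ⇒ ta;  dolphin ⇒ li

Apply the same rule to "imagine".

an

Looking at the pairs, the operation is to keep one character in every 3, starting at position 3 (positions 3rd, 6th, 9th, ...).
"imagine" → "an".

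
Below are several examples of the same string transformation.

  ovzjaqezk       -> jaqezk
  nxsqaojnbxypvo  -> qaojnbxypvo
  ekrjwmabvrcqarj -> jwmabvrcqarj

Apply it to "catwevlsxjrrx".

Each output is the input with this applied: delete the first 3 characters.
Doing the same to "catwevlsxjrrx": "wevlsxjrrx".

wevlsxjrrx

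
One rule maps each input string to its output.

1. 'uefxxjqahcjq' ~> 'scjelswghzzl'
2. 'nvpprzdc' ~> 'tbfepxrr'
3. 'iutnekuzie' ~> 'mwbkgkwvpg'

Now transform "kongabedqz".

Rule — swap the front and back halves of the string, then shift every letter 2 places forward in the alphabet (wrapping around).
Applying both steps to "kongabedqz": "bedqzkonga", then "dgfsbmqpic".

dgfsbmqpic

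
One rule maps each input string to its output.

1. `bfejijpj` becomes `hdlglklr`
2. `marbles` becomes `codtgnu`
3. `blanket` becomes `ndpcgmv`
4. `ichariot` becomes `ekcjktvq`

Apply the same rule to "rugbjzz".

Looking at the pairs, the operation is to shift every letter 2 places forward in the alphabet (wrapping around), then swap each adjacent pair of characters (1↔2, 3↔4, ...).
For "rugbjzz", step one produces "twidlbb"; step two turns that into "wtdiblb".
(Check on "marbles": → "octdngu" → "codtgnu" ✓)

wtdiblb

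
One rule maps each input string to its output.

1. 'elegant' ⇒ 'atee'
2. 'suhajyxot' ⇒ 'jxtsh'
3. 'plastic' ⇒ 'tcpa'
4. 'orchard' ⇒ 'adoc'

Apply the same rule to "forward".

What's happening: keep every other character starting from the first (positions 1st, 3rd, 5th, ...), then move the first 2 characters to the end (rotate left by 2).
"forward" → "frad" → "adfr".

adfr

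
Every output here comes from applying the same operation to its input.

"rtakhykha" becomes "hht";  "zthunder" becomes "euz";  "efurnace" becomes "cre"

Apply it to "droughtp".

tud

The pattern: reverse the string, then keep one character in every 3, starting at position 2 (positions 2nd, 5th, 8th, ...).
Working it through for "droughtp": intermediate "pthguord", final "tud".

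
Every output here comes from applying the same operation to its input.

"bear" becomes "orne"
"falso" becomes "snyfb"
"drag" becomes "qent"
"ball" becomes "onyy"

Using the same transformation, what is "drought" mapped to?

In each case the input is transformed by: shift every letter 13 places forward in the alphabet (wrapping around) — i.e. ROT13.
On "drought" that produces "qebhtug".

qebhtug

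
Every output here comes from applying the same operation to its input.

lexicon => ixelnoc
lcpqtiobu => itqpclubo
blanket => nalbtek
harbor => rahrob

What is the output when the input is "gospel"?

soglep

The pattern: reverse the string, then move the first 3 characters to the end (rotate left by 3).
For "gospel" the result is "soglep".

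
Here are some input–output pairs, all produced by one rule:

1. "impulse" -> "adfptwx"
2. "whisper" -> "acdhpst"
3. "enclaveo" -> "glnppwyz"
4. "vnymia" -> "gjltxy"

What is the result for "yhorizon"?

cjkstyzz

What's happening: shift every letter 11 places forward in the alphabet (wrapping around), then sort the characters into alphabetical order.
So "yhorizon" becomes "cjkstyzz".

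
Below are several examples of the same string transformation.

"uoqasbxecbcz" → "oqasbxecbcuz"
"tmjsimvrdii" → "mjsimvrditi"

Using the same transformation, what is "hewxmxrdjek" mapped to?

ewxmxrdjehk

The pattern: swap the first and last characters, then move the first character to the end.
On "hewxmxrdjek": the first step gives "kewxmxrdjeh", and the second then gives "ewxmxrdjehk".
(Check on "uoqasbxecbcz": → "zoqasbxecbcu" → "oqasbxecbcuz" ✓)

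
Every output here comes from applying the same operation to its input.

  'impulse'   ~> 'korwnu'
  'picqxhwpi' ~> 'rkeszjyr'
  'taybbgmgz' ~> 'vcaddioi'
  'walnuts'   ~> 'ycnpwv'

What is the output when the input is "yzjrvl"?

abltx

What's happening: shift every letter 2 places forward in the alphabet (wrapping around), then delete the last character.
"yzjrvl" → "abltxn" → "abltx".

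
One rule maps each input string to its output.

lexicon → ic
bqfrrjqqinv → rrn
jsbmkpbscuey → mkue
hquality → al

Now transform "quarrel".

rr

The transformation: swap each adjacent pair of characters (1↔2, 3↔4, ...), then keep one character in every 3, starting at position 3 (positions 3rd, 6th, 9th, ...).
On "quarrel" that produces "rr".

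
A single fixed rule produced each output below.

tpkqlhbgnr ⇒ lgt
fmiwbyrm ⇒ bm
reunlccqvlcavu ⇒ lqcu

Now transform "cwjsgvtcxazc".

What's happening: move the first 2 characters to the end (rotate left by 2), then keep one character in every 3, starting at position 3 (positions 3rd, 6th, 9th, ...).
Working it through for "cwjsgvtcxazc": intermediate "jsgvtcxazccw", final "gczw".

gczw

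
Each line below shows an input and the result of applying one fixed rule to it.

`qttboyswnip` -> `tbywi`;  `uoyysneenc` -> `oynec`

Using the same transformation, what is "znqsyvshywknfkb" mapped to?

The transformation: keep every other character starting from the second (positions 2nd, 4th, 6th, ...).
So "znqsyvshywknfkb" becomes "nsvhwnk".

nsvhwnk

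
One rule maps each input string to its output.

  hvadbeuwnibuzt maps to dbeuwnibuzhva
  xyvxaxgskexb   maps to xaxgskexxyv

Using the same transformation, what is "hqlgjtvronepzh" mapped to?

gjtvronepzhql

Rule — delete the last character, then move the first 3 characters to the end (rotate left by 3).
On "hqlgjtvronepzh" that produces "gjtvronepzhql".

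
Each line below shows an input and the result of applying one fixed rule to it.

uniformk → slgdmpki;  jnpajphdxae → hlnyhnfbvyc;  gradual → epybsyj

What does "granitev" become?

Rule — shift every letter 2 places backward in the alphabet (wrapping around).
Applying that to "granitev" gives "epylgrct".

epylgrct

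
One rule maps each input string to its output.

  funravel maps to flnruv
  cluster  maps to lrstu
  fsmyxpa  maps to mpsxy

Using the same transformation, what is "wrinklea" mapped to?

What's happening: sort the characters into alphabetical order, then delete the first 2 characters.
"wrinklea" → "aeiklnrw" → "iklnrw".

iklnrw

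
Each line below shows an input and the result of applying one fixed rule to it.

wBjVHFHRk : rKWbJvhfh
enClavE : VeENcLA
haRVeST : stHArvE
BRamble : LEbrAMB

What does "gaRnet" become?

ETGArN

The pattern: flip the case of every letter, then move the last 2 characters to the front (rotate right by 2).
Starting from "gaRnet": after the first operation, "GArNET"; after the second, "ETGArN".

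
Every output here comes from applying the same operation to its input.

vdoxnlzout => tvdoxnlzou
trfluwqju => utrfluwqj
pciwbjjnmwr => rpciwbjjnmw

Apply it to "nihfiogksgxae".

enihfiogksgxa

Looking at the pairs, the operation is to move the last character to the front.
Applying that to "nihfiogksgxae" gives "enihfiogksgxa".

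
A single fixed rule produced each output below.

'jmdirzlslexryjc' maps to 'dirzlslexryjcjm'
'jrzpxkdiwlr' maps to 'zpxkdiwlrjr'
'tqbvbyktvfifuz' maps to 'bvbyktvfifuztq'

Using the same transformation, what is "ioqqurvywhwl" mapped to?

Rule — move the first 2 characters to the end (rotate left by 2).
Doing the same to "ioqqurvywhwl": "qqurvywhwlio".

qqurvywhwlio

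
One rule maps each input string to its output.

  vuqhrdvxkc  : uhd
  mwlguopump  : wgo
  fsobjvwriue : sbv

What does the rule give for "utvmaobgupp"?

The pattern: keep every other character starting from the second (positions 2nd, 4th, 6th, ...), then keep only the first 3 characters.
On "utvmaobgupp": the first step gives "tmogp", and the second then gives "tmo".
(Check on "fsobjvwriue": → "sbvru" → "sbv" ✓)

tmo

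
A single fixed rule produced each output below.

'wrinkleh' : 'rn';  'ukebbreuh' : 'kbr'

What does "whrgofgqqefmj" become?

hgfqe

The pattern: delete the last 3 characters, then keep every other character starting from the second (positions 2nd, 4th, 6th, ...).
Starting from "whrgofgqqefmj": after the first operation, "whrgofgqqe"; after the second, "hgfqe".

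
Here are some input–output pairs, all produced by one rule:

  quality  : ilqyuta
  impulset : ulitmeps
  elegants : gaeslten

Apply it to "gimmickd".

Each output is the input with this applied: take characters alternately from the front and the back (1st, last, 2nd, 2nd-last, ...), then move the last 2 characters to the front (rotate right by 2).
Doing the same to "gimmickd": "migdikmc".

migdikmc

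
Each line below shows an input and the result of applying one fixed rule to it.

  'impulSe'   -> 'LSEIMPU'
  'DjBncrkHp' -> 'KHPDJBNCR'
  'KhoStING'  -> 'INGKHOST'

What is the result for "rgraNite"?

ITERGRAN

Looking at the pairs, the operation is to move the last 3 characters to the front (rotate right by 3), then convert every letter to uppercase.
Working it through for "rgraNite": intermediate "itergraN", final "ITERGRAN".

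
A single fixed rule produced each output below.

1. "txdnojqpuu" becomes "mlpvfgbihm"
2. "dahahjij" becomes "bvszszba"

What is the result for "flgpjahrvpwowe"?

The rule is to move the last character to the front, then shift every letter 8 places backward in the alphabet (wrapping around).
On "flgpjahrvpwowe": the first step gives "eflgpjahrvpwow", and the second then gives "wxdyhbszjnhogo".

wxdyhbszjnhogo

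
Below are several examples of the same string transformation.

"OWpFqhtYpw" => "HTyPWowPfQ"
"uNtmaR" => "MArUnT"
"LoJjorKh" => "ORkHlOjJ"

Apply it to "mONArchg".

RCHGMona

Rule — flip the case of every letter, then swap the front and back halves of the string.
Working it through for "mONArchg": intermediate "MonaRCHG", final "RCHGMona".
(Check on "OWpFqhtYpw": → "owPfQHTyPW" → "HTyPWowPfQ" ✓)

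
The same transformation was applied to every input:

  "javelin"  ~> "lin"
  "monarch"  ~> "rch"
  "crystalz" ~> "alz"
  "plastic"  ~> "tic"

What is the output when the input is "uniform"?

orm

Each output is the input with this applied: keep only the last 3 characters.
On "uniform" that produces "orm".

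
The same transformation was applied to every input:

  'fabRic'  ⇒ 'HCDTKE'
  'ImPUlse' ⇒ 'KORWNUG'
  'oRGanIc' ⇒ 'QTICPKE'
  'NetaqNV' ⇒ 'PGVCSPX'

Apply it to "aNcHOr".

Rule — shift every letter 2 places forward in the alphabet (wrapping around), then convert every letter to uppercase.
Applying both steps to "aNcHOr": "cPeJQt", then "CPEJQT".

CPEJQT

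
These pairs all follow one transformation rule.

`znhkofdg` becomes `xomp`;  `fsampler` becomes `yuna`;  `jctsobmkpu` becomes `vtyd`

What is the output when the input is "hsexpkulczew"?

linf

Looking at the pairs, the operation is to shift every letter 9 places forward in the alphabet (wrapping around), then keep only the last 4 characters.
Starting from "hsexpkulczew": after the first operation, "qbngytdulinf"; after the second, "linf".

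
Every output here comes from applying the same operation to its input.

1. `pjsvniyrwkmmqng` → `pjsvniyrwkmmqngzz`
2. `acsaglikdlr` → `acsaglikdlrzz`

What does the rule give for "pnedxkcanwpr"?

pnedxkcanwprzz

In each case the input is transformed by: append "zz".
On "pnedxkcanwpr" that produces "pnedxkcanwprzz".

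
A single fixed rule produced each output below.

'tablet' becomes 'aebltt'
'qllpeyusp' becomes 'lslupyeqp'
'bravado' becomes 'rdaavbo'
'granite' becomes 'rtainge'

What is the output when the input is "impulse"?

mspluie

Looking at the pairs, the operation is to take characters alternately from the front and the back (1st, last, 2nd, 2nd-last, ...), then move the first 2 characters to the end (rotate left by 2).
Starting from "impulse": after the first operation, "iemsplu"; after the second, "mspluie".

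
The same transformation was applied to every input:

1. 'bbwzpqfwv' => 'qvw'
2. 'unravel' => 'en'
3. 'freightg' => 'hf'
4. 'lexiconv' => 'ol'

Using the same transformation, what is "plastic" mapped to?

il

The transformation: move the first 3 characters to the end (rotate left by 3), then keep one character in every 3, starting at position 3 (positions 3rd, 6th, 9th, ...).
On "plastic": the first step gives "sticpla", and the second then gives "il".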